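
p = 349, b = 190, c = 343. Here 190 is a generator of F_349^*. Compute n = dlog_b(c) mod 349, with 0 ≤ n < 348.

255

Baby-step giant-step with m = ceil(sqrt(348)) = 19.
Baby table (190^j mod 349 for j=0..18):
  0:1  1:190  2:153  3:103  4:26  5:54  6:139  7:235
  8:327  9:8  10:124  11:177  12:126  13:208  14:83  15:65
  16:135  17:173  18:64
Giant step factor: 190^(-19) ≡ 184 (mod 349).
Scan 343·184^i mod 349 for i = 0, 1, …:
  i=0: 343   i=1: 292   i=2: 331   i=3: 178
  i=4: 295   i=5: 185   i=6: 187   i=7: 206
  i=8: 212   i=9: 269   i=10: 287   i=11: 109
  i=12: 163   i=13: 327
Match at i=13, j=8: n = 13·19 + 8 = 255.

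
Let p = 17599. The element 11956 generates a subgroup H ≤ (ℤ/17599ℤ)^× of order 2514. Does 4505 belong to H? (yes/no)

4505 ∈ ⟨11956⟩ iff 4505^2514 ≡ 1 (mod 17599), since |⟨11956⟩| = 2514.
4505^2514 mod 17599 = 1.
Since 1 = 1, 4505 lies in the subgroup.

yes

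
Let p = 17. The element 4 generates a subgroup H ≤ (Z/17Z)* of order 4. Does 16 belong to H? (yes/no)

16 ∈ ⟨4⟩ iff 16^4 ≡ 1 (mod 17), since |⟨4⟩| = 4.
16^4 mod 17 = 1.
Since 1 = 1, 16 lies in the subgroup.

yes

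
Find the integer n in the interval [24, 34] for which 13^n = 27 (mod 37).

Compute 13^24 mod 37 = 26, then multiply by 13 repeatedly:
  13^24=26  13^25=5  13^26=28  13^27=31  13^28=33
  13^29=22  13^30=27
Found 27 at exponent 30.

30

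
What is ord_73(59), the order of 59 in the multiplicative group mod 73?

72

The order of 59 must divide p − 1 = 72 = 2^3 · 3^2.
Divisors: 1, 2, 3, 4, 6, 8, 9, 12, 18, 24, 36, 72.
Check each in increasing order: 59^1 ≡ 59;  59^2 ≡ 50;  59^3 ≡ 30;  59^4 ≡ 18;  59^6 ≡ 24;  59^8 ≡ 32;  59^9 ≡ 63;  59^12 ≡ 65;  59^18 ≡ 27;  59^24 ≡ 64;  59^36 ≡ 72;  59^72 ≡ 1.
Smallest exponent giving 1 is 72.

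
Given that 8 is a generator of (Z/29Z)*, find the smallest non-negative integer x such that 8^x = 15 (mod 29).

9

Successive powers of 8 modulo 29:
  8^0=1  8^1=8  8^2=6  8^3=19  8^4=7  8^5=27
  8^6=13  8^7=17  8^8=20  8^9=15
So 8^9 ≡ 15 (mod 29), giving x = 9.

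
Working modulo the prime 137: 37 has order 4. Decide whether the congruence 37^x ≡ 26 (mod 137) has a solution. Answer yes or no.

no

⟨37⟩ has order 4; its elements mod 137 are {1, 37, 100, 136}.
26 is not in this set.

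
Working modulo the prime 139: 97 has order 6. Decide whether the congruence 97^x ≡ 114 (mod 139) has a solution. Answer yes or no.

⟨97⟩ has order 6; its elements mod 139 are {1, 42, 43, 96, 97, 138}.
114 is not in this set.

no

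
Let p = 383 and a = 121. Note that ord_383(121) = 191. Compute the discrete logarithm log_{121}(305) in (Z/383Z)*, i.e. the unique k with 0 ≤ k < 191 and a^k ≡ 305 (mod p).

141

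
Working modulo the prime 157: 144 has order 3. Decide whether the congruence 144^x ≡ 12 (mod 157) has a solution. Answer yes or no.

12 ∈ ⟨144⟩ iff 12^3 ≡ 1 (mod 157), since |⟨144⟩| = 3.
12^3 mod 157 = 1.
Since 1 = 1, 12 lies in the subgroup.

yes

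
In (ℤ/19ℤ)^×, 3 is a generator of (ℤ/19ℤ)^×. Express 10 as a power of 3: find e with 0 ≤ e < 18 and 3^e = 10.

Successive powers of 3 modulo 19:
  3^0=1  3^1=3  3^2=9  3^3=8  3^4=5  3^5=15
  3^6=7  3^7=2  3^8=6  3^9=18  3^10=16  3^11=10
So 3^11 ≡ 10 (mod 19), giving e = 11.

11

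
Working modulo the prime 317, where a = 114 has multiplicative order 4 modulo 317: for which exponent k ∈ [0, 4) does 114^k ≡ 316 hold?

2

Successive powers of 114 modulo 317:
  114^0=1  114^1=114  114^2=316
So 114^2 ≡ 316 (mod 317), giving k = 2.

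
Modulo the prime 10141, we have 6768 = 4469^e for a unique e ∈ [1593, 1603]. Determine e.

1600

Compute 4469^1593 mod 10141 = 2406, then multiply by 4469 repeatedly:
  4469^1593=2406  4469^1594=2954  4469^1595=7985  4469^1596=8927  4469^1597=69
  4469^1598=4131  4469^1599=4819  4469^1600=6768
Found 6768 at exponent 1600.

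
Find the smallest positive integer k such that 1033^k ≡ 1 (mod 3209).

401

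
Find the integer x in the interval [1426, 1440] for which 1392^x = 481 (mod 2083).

1426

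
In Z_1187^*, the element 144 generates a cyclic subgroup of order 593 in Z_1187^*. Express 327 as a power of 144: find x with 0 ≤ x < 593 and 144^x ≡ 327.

Baby-step giant-step with m = ceil(sqrt(593)) = 25.
Baby table (144^j mod 1187 for j=0..24):
  0:1  1:144  2:557  3:679  4:442  5:737  6:485  7:994
  8:696  9:516  10:710  11:158  12:199  13:168  14:452  15:990
  16:120  17:662  18:368  19:764  20:812  21:602  22:37  23:580
  24:430
Giant step factor: 144^(-25) ≡ 539 (mod 1187).
Scan 327·539^i mod 1187 for i = 0, 1, …:
  i=0: 327   i=1: 577   i=2: 9   i=3: 103
  i=4: 915   i=5: 580
Match at i=5, j=23: x = 5·25 + 23 = 148.

148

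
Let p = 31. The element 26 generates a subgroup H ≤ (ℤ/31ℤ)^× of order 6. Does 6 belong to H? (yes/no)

yes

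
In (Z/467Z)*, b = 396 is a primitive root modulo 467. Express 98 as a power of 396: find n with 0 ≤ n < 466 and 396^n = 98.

179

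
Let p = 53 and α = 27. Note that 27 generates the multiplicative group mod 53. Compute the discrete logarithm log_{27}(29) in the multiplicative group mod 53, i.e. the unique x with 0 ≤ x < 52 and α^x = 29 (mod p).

6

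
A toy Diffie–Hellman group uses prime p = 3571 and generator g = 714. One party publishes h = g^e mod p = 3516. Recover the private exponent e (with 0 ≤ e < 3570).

1501

Baby-step giant-step with m = ceil(sqrt(3570)) = 60.
Baby table (714^j mod 3571 for j=0..59):
  0:1  1:714  2:2714  3:2314  4:2394  5:2378  6:1667  7:1095
  8:3352  9:758  10:1991  11:316  12:651  13:584  14:2740  15:3023
  16:1538  17:1835  18:3204  19:2216  20:271  21:660  22:3439  23:2169
  24:2423  25:1658  26:1811  27:352  28:1358  29:1871  30:340  31:3503
  32:1442  33:1140  34:3343  35:1474  36:2562  37:916  38:531  39:608
  40:2021  41:310  42:3509  43:2155  44:3140  45:2943  46:1554  47:2546
  48:205  49:3530  50:2865  51:2998  52:1543  53:1834  54:2490  55:3073
  56:1528  57:1837  58:1061  59:502
Giant step factor: 714^(-60) ≡ 1003 (mod 3571).
Scan 3516·1003^i mod 3571 for i = 0, 1, …:
  i=0: 3516   i=1: 1971   i=2: 2150   i=3: 3137
  i=4: 360   i=5: 409   i=6: 3133   i=7: 3490
  i=8: 890   i=9: 3491     …   i=24: 1877
  i=25: 714
Match at i=25, j=1: e = 25·60 + 1 = 1501.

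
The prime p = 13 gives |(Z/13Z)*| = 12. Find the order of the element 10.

6

The order of 10 must divide p − 1 = 12 = 2^2 · 3.
Divisors: 1, 2, 3, 4, 6, 12.
Check each in increasing order: 10^1 ≡ 10;  10^2 ≡ 9;  10^3 ≡ 12;  10^4 ≡ 3;  10^6 ≡ 1.
Smallest exponent giving 1 is 6.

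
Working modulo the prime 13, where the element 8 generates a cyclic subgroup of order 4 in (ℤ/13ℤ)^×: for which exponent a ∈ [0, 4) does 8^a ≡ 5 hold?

3

Successive powers of 8 modulo 13:
  8^0=1  8^1=8  8^2=12  8^3=5
So 8^3 ≡ 5 (mod 13), giving a = 3.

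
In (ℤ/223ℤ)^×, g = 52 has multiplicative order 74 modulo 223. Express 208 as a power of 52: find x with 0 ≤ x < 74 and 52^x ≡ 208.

49

Baby-step giant-step with m = ceil(sqrt(74)) = 9.
Baby table (52^j mod 223 for j=0..8):
  0:1  1:52  2:28  3:118  4:115  5:182  6:98  7:190
  8:68
Giant step factor: 52^(-9) ≡ 216 (mod 223).
Scan 208·216^i mod 223 for i = 0, 1, …:
  i=0: 208   i=1: 105   i=2: 157   i=3: 16
  i=4: 111   i=5: 115
Match at i=5, j=4: x = 5·9 + 4 = 49.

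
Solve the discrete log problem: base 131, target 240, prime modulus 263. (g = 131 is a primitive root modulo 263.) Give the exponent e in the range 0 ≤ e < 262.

155

Baby-step giant-step with m = ceil(sqrt(262)) = 17.
Baby table (131^j mod 263 for j=0..16):
  0:1  1:131  2:66  3:230  4:148  5:189  6:37  7:113
  8:75  9:94  10:216  11:155  12:54  13:236  14:145  15:59
  16:102
Giant step factor: 131^(-17) ≡ 165 (mod 263).
Scan 240·165^i mod 263 for i = 0, 1, …:
  i=0: 240   i=1: 150   i=2: 28   i=3: 149
  i=4: 126   i=5: 13   i=6: 41   i=7: 190
  i=8: 53   i=9: 66
Match at i=9, j=2: e = 9·17 + 2 = 155.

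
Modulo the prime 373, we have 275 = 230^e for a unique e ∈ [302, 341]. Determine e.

311

Compute 230^302 mod 373 = 333, then multiply by 230 repeatedly:
  230^302=333  230^303=125  230^304=29  230^305=329  230^306=324
  230^307=293  230^308=250  230^309=58  230^310=285  230^311=275
Found 275 at exponent 311.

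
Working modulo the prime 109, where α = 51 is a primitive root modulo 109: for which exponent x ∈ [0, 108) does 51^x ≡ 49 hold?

Baby-step giant-step with m = ceil(sqrt(108)) = 11.
Baby table (51^j mod 109 for j=0..10):
  0:1  1:51  2:94  3:107  4:7  5:30  6:4  7:95
  8:49  9:101  10:28
Giant step factor: 51^(-11) ≡ 10 (mod 109).
Scan 49·10^i mod 109 for i = 0, 1, …:
  i=0: 49
Match at i=0, j=8: x = 0·11 + 8 = 8.

8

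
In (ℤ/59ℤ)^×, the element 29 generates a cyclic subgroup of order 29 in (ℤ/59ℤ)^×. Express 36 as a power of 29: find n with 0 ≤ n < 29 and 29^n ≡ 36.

14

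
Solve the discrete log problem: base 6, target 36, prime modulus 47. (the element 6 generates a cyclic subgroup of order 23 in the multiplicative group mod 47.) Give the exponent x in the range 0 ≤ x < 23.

2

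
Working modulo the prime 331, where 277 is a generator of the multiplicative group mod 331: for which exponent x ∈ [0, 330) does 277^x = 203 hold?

88

Baby-step giant-step with m = ceil(sqrt(330)) = 19.
Baby table (277^j mod 331 for j=0..18):
  0:1  1:277  2:268  3:92  4:328  5:162  6:189  7:55
  8:9  9:176  10:95  11:166  12:304  13:134  14:46  15:164
  16:81  17:260  18:193
Giant step factor: 277^(-19) ≡ 37 (mod 331).
Scan 203·37^i mod 331 for i = 0, 1, …:
  i=0: 203   i=1: 229   i=2: 198   i=3: 44
  i=4: 304
Match at i=4, j=12: x = 4·19 + 12 = 88.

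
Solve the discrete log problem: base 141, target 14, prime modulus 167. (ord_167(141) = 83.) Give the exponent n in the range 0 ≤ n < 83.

Successive powers of 141 modulo 167:
  141^0=1  141^1=141  141^2=8  141^3=126  141^4=64  141^5=6
  141^6=11  141^7=48  141^8=88  141^9=50  141^10=36  141^11=66
  141^12=121  141^13=27  141^14=133  141^15=49  141^16=62  141^17=58
  141^18=162  141^19=130  141^20=127  141^21=38  141^22=14
So 141^22 ≡ 14 (mod 167), giving n = 22.

22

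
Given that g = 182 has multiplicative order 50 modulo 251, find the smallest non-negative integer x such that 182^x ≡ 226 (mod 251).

19

Successive powers of 182 modulo 251:
  182^0=1  182^1=182  182^2=243  182^3=50  182^4=64  182^5=102
  182^6=241  182^7=188  182^8=80  182^9=2  182^10=113  182^11=235
  182^12=100  182^13=128  182^14=204  182^15=231  182^16=125  182^17=160
  182^18=4  182^19=226
So 182^19 ≡ 226 (mod 251), giving x = 19.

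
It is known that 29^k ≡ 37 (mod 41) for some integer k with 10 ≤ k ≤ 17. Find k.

16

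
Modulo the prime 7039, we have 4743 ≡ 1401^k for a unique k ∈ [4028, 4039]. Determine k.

4039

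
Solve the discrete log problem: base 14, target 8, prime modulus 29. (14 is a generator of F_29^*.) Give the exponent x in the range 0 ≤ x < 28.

Successive powers of 14 modulo 29:
  14^0=1  14^1=14  14^2=22  14^3=18  14^4=20  14^5=19
  14^6=5  14^7=12  14^8=23  14^9=3  14^10=13  14^11=8
So 14^11 ≡ 8 (mod 29), giving x = 11.

11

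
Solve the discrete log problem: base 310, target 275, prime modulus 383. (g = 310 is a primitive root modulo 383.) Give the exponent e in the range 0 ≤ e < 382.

313

Baby-step giant-step with m = ceil(sqrt(382)) = 20.
Baby table (310^j mod 383 for j=0..19):
  0:1  1:310  2:350  3:111  4:323  5:167  6:65  7:234
  8:153  9:321  10:313  11:131  12:12  13:273  14:370  15:183
  16:46  17:89  18:14  19:127
Giant step factor: 310^(-20) ≡ 223 (mod 383).
Scan 275·223^i mod 383 for i = 0, 1, …:
  i=0: 275   i=1: 45   i=2: 77   i=3: 319
  i=4: 282   i=5: 74   i=6: 33   i=7: 82
  i=8: 285   i=9: 360     …   i=14: 264
  i=15: 273
Match at i=15, j=13: e = 15·20 + 13 = 313.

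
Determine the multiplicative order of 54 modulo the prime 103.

The order of 54 must divide p − 1 = 102 = 2 · 3 · 17.
Divisors: 1, 2, 3, 6, 17, 34, 51, 102.
Check each in increasing order: 54^1 ≡ 54;  54^2 ≡ 32;  54^3 ≡ 80;  54^6 ≡ 14;  54^17 ≡ 47;  54^34 ≡ 46;  54^51 ≡ 102;  54^102 ≡ 1.
Smallest exponent giving 1 is 102.

102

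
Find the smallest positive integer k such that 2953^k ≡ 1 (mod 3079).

The order of 2953 must divide p − 1 = 3078 = 2 · 3^4 · 19.
Divisors: 1, 2, 3, 6, 9, 18, 19, 27, 38, 54, 57, 81, 114, 162, 171, 342, 513, 1026, 1539, 3078.
Check each in increasing order: 2953^1 ≡ 2953;  2953^2 ≡ 481;  2953^3 ≡ 974;  2953^6 ≡ 344;  2953^9 ≡ 2524;  2953^18 ≡ 125;  2953^19 ≡ 2724;  2953^27 ≡ 1442;  2953^38 ≡ 2865;  2953^54 ≡ 1039;  2953^57 ≡ 2074;  2953^81 ≡ 1844;  2953^114 ≡ 113;  2953^162 ≡ 1120;  2953^171 ≡ 358;  2953^342 ≡ 1925;  2953^513 ≡ 2533;  2953^1026 ≡ 2532;  2953^1539 ≡ 3078;  2953^3078 ≡ 1.
Smallest exponent giving 1 is 3078.

3078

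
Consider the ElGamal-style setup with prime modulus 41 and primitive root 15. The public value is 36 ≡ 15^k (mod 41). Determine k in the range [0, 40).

Successive powers of 15 modulo 41:
  15^0=1  15^1=15  15^2=20  15^3=13  15^4=31  15^5=14
  15^6=5  15^7=34  15^8=18  15^9=24  15^10=32  15^11=29
  15^12=25  15^13=6  15^14=8  15^15=38  15^16=37  15^17=22
  15^18=2  15^19=30  15^20=40  15^21=26  15^22=21  15^23=28
  15^24=10  15^25=27  15^26=36
So 15^26 ≡ 36 (mod 41), giving k = 26.

26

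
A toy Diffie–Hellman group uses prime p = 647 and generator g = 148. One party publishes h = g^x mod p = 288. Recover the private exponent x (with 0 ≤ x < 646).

640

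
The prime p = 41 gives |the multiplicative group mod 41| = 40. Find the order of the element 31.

10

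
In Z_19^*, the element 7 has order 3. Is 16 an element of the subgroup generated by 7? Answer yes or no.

no

⟨7⟩ has order 3; its elements mod 19 are {1, 7, 11}.
16 is not in this set.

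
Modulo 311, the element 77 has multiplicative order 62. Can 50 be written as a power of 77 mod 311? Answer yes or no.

no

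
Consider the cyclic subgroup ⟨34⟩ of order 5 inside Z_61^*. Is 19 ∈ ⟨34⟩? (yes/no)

no

⟨34⟩ has order 5; its elements mod 61 are {1, 9, 20, 34, 58}.
19 is not in this set.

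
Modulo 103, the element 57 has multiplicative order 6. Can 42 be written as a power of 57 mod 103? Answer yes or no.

42 ∈ ⟨57⟩ iff 42^6 ≡ 1 (mod 103), since |⟨57⟩| = 6.
42^6 mod 103 = 34.
Since 34 ≠ 1, 42 does not lie in the subgroup.

no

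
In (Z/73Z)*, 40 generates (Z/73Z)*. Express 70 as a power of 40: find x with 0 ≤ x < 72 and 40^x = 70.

Baby-step giant-step with m = ceil(sqrt(72)) = 9.
Baby table (40^j mod 73 for j=0..8):
  0:1  1:40  2:67  3:52  4:36  5:53  6:3  7:47
  8:55
Giant step factor: 40^(-9) ≡ 22 (mod 73).
Scan 70·22^i mod 73 for i = 0, 1, …:
  i=0: 70   i=1: 7   i=2: 8   i=3: 30
  i=4: 3
Match at i=4, j=6: x = 4·9 + 6 = 42.

42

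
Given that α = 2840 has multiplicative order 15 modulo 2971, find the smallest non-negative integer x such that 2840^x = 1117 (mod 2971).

8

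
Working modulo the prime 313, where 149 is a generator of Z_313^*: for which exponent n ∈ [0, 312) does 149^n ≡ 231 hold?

135

Baby-step giant-step with m = ceil(sqrt(312)) = 18.
Baby table (149^j mod 313 for j=0..17):
  0:1  1:149  2:291  3:165  4:171  5:126  6:307  7:45
  8:132  9:262  10:226  11:183  12:36  13:43  14:147  15:306
  16:209  17:154
Giant step factor: 149^(-18) ≡ 71 (mod 313).
Scan 231·71^i mod 313 for i = 0, 1, …:
  i=0: 231   i=1: 125   i=2: 111   i=3: 56
  i=4: 220   i=5: 283   i=6: 61   i=7: 262
Match at i=7, j=9: n = 7·18 + 9 = 135.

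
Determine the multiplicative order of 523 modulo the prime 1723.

The order of 523 must divide p − 1 = 1722 = 2 · 3 · 7 · 41.
Divisors: 1, 2, 3, 6, 7, 14, 21, 41, 42, 82, 123, 246, 287, 574, 861, 1722.
Check each in increasing order: 523^1 ≡ 523;  523^2 ≡ 1295;  523^3 ≡ 146;  523^6 ≡ 640;  523^7 ≡ 458;  523^14 ≡ 1281;  523^21 ≡ 878;  523^41 ≡ 87;  523^42 ≡ 703;  523^82 ≡ 677;  523^123 ≡ 317;  523^246 ≡ 555;  523^287 ≡ 41;  523^574 ≡ 1681;  523^861 ≡ 1.
Smallest exponent giving 1 is 861.

861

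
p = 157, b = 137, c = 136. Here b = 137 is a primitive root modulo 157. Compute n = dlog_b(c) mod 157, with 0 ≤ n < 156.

19

Successive powers of 137 modulo 157:
  137^0=1  137^1=137  137^2=86  137^3=7  137^4=17  137^5=131
  137^6=49  137^7=119  137^8=132  137^9=29  137^10=48  137^11=139
  137^12=46  137^13=22  137^14=31  137^15=8  137^16=154  137^17=60
  137^18=56  137^19=136
So 137^19 ≡ 136 (mod 157), giving n = 19.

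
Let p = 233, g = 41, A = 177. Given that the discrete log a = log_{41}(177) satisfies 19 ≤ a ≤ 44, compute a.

Compute 41^19 mod 233 = 21, then multiply by 41 repeatedly:
  41^19=21  41^20=162  41^21=118  41^22=178  41^23=75
  41^24=46  41^25=22  41^26=203  41^27=168  41^28=131
  41^29=12  41^30=26  41^31=134  41^32=135  41^33=176
  41^34=226  41^35=179  41^36=116  41^37=96  41^38=208
  41^39=140  41^40=148  41^41=10  41^42=177
Found 177 at exponent 42.

42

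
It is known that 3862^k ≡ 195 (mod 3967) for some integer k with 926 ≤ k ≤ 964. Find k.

943

Compute 3862^926 mod 3967 = 3009, then multiply by 3862 repeatedly:
  3862^926=3009  3862^927=1415  3862^928=2171  3862^929=2131  3862^930=2364
  3862^931=1701  3862^932=3877  3862^933=1516  3862^934=3467  3862^935=929
  3862^936=1630  3862^937=3398  3862^938=240  3862^939=2569  3862^940=11
  3862^941=2812  3862^942=2265  3862^943=195
Found 195 at exponent 943.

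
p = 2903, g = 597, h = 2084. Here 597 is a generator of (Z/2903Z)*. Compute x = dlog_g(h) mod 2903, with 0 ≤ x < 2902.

61

Baby-step giant-step with m = ceil(sqrt(2902)) = 54.
Baby table (597^j mod 2903 for j=0..53):
  0:1  1:597  2:2243  3:788  4:150  5:2460  6:2605  7:2080
  8:2179  9:319  10:1748  11:1379  12:1714  13:1402  14:930  15:737
  16:1636  17:1284  18:156  19:236  20:1548  21:1002  22:176  23:564
  24:2863  25:2247  26:273  27:413  28:2709  29:302  30:308  31:987
  32:2833  33:1755  34:2655  35:2900  36:1112  37:1980  38:539  39:2453
  40:1329  41:894  42:2469  43:2172  44:1946  45:562  46:1669  47:664
  48:1600  49:113  50:692  51:898  52:1954  53:2435
Giant step factor: 597^(-54) ≡ 1472 (mod 2903).
Scan 2084·1472^i mod 2903 for i = 0, 1, …:
  i=0: 2084   i=1: 2080
Match at i=1, j=7: x = 1·54 + 7 = 61.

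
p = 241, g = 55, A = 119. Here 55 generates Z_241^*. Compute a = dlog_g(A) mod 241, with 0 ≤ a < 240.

64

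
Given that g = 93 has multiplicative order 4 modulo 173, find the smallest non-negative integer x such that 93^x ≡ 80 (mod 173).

Successive powers of 93 modulo 173:
  93^0=1  93^1=93  93^2=172  93^3=80
So 93^3 ≡ 80 (mod 173), giving x = 3.

3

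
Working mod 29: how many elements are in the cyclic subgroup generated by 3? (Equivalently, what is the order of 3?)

28

The order of 3 must divide p − 1 = 28 = 2^2 · 7.
Divisors: 1, 2, 4, 7, 14, 28.
Check each in increasing order: 3^1 ≡ 3;  3^2 ≡ 9;  3^4 ≡ 23;  3^7 ≡ 12;  3^14 ≡ 28;  3^28 ≡ 1.
Smallest exponent giving 1 is 28.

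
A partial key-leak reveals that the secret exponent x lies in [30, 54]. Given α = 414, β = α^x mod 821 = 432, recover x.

31

Compute 414^30 mod 821 = 358, then multiply by 414 repeatedly:
  414^30=358  414^31=432
Found 432 at exponent 31.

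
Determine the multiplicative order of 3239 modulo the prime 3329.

1664

The order of 3239 must divide p − 1 = 3328 = 2^8 · 13.
Divisors: 1, 2, 4, 8, 13, 16, 26, 32, 52, 64, 104, 128, 208, 256, 416, 832, 1664, 3328.
Check each in increasing order: 3239^1 ≡ 3239;  3239^2 ≡ 1442;  3239^4 ≡ 2068;  3239^8 ≡ 2188;  3239^13 ≡ 2681;  3239^16 ≡ 242;  3239^26 ≡ 450;  3239^32 ≡ 1971;  3239^52 ≡ 2760;  3239^64 ≡ 3227;  3239^104 ≡ 848;  3239^128 ≡ 417;  3239^208 ≡ 40;  3239^256 ≡ 781;  3239^416 ≡ 1600;  3239^832 ≡ 3328;  3239^1664 ≡ 1.
Smallest exponent giving 1 is 1664.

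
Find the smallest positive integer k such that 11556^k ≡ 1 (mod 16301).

16300

The order of 11556 must divide p − 1 = 16300 = 2^2 · 5^2 · 163.
Divisors: 1, 2, 4, 5, 10, 20, 25, 50, 100, 163, 326, 652, 815, 1630, 3260, 4075, 8150, 16300.
Check each in increasing order: 11556^1 ≡ 11556;  11556^2 ≡ 3344;  11556^4 ≡ 16151;  11556^5 ≡ 10807;  11556^10 ≡ 10885;  11556^20 ≡ 7557;  11556^25 ≡ 489;  11556^50 ≡ 10907;  11556^100 ≡ 14252;  11556^163 ≡ 13388;  11556^326 ≡ 9049;  11556^652 ≡ 4478;  11556^815 ≡ 12687;  11556^1630 ≡ 3895;  11556^3260 ≡ 11095;  11556^4075 ≡ 3130;  11556^8150 ≡ 16300;  11556^16300 ≡ 1.
Smallest exponent giving 1 is 16300.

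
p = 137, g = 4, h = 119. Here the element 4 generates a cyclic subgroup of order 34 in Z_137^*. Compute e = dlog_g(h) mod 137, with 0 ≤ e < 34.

4

Successive powers of 4 modulo 137:
  4^0=1  4^1=4  4^2=16  4^3=64  4^4=119
So 4^4 ≡ 119 (mod 137), giving e = 4.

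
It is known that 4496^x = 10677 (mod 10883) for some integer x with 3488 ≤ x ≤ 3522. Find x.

3503

Compute 4496^3488 mod 10883 = 7825, then multiply by 4496 repeatedly:
  4496^3488=7825  4496^3489=7344  4496^3490=10485  4496^3491=6287  4496^3492=3201
  4496^3493=4370  4496^3494=3705  4496^3495=6690  4496^3496=8511  4496^3497=828
  4496^3498=702  4496^3499=122  4496^3500=4362  4496^3501=386  4496^3502=5059
  4496^3503=10677
Found 10677 at exponent 3503.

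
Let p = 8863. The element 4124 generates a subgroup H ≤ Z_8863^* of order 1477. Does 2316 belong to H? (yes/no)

2316 ∈ ⟨4124⟩ iff 2316^1477 ≡ 1 (mod 8863), since |⟨4124⟩| = 1477.
2316^1477 mod 8863 = 1.
Since 1 = 1, 2316 lies in the subgroup.

yes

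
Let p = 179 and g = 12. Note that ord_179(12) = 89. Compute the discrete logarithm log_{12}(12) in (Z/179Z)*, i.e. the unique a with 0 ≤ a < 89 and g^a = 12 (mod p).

1

Baby-step giant-step with m = ceil(sqrt(89)) = 10.
Baby table (12^j mod 179 for j=0..9):
  0:1  1:12  2:144  3:117  4:151  5:22  6:85  7:125
  8:68  9:100
Giant step factor: 12^(-10) ≡ 27 (mod 179).
Scan 12·27^i mod 179 for i = 0, 1, …:
  i=0: 12
Match at i=0, j=1: a = 0·10 + 1 = 1.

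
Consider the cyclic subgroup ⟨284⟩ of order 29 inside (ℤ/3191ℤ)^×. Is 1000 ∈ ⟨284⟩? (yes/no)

yes

1000 ∈ ⟨284⟩ iff 1000^29 ≡ 1 (mod 3191), since |⟨284⟩| = 29.
1000^29 mod 3191 = 1.
Since 1 = 1, 1000 lies in the subgroup.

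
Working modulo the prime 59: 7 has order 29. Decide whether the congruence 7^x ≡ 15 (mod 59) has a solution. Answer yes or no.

yes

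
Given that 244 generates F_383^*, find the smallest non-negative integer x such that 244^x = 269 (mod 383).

57

Baby-step giant-step with m = ceil(sqrt(382)) = 20.
Baby table (244^j mod 383 for j=0..19):
  0:1  1:244  2:171  3:360  4:133  5:280  6:146  7:5
  8:71  9:89  10:268  11:282  12:251  13:347  14:25  15:355
  16:62  17:191  18:261  19:106
Giant step factor: 244^(-20) ≡ 100 (mod 383).
Scan 269·100^i mod 383 for i = 0, 1, …:
  i=0: 269   i=1: 90   i=2: 191
Match at i=2, j=17: x = 2·20 + 17 = 57.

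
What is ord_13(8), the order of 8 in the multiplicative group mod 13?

The order of 8 must divide p − 1 = 12 = 2^2 · 3.
Divisors: 1, 2, 3, 4, 6, 12.
Check each in increasing order: 8^1 ≡ 8;  8^2 ≡ 12;  8^3 ≡ 5;  8^4 ≡ 1.
Smallest exponent giving 1 is 4.

4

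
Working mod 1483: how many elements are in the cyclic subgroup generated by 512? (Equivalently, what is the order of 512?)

The order of 512 must divide p − 1 = 1482 = 2 · 3 · 13 · 19.
Divisors: 1, 2, 3, 6, 13, 19, 26, 38, 39, 57, 78, 114, 247, 494, 741, 1482.
Check each in increasing order: 512^1 ≡ 512;  512^2 ≡ 1136;  512^3 ≡ 296;  512^6 ≡ 119;  512^13 ≡ 45;  512^19 ≡ 906;  512^26 ≡ 542;  512^38 ≡ 737;  512^39 ≡ 662;  512^57 ≡ 372;  512^78 ≡ 759;  512^114 ≡ 465;  512^247 ≡ 1482;  512^494 ≡ 1.
Smallest exponent giving 1 is 494.

494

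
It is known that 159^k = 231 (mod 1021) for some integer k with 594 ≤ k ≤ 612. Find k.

Compute 159^594 mod 1021 = 759, then multiply by 159 repeatedly:
  159^594=759  159^595=203  159^596=626  159^597=497  159^598=406
  159^599=231
Found 231 at exponent 599.

599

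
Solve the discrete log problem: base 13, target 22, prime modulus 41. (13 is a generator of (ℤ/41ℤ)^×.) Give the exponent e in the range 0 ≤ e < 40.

19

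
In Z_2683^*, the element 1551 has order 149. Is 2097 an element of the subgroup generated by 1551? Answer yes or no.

no

2097 ∈ ⟨1551⟩ iff 2097^149 ≡ 1 (mod 2683), since |⟨1551⟩| = 149.
2097^149 mod 2683 = 483.
Since 483 ≠ 1, 2097 does not lie in the subgroup.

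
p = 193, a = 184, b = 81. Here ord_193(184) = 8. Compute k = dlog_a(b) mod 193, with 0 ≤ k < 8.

2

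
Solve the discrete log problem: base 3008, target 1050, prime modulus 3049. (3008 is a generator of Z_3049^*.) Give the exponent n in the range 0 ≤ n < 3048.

Baby-step giant-step with m = ceil(sqrt(3048)) = 56.
Baby table (3008^j mod 3049 for j=0..55):
  0:1  1:3008  2:1681  3:1206  4:2387  5:2750  6:63  7:466
  8:2237  9:2802  10:980  11:2506  12:920  13:1917  14:677  15:2733
  16:760  17:2379  18:29  19:1860  20:3014  21:1435  22:2145  23:476
  24:1827  25:1318  26:844  27:1984  28:979  29:2547  30:2288  31:711
  32:1339  33:3032  34:697  35:1913  36:841  37:2107  38:2034  39:1978
  40:1225  41:1608  42:1150  43:1634  44:84  45:2654  46:950  47:687
  48:2323  49:2325  50:2243  51:2556  52:1919  53:595  54:3046  55:123
Giant step factor: 3008^(-56) ≡ 552 (mod 3049).
Scan 1050·552^i mod 3049 for i = 0, 1, …:
  i=0: 1050   i=1: 290   i=2: 1532   i=3: 1091
  i=4: 1579   i=5: 2643   i=6: 1514   i=7: 302
  i=8: 2058   i=9: 1788     …   i=16: 9
  i=17: 1919
Match at i=17, j=52: n = 17·56 + 52 = 1004.

1004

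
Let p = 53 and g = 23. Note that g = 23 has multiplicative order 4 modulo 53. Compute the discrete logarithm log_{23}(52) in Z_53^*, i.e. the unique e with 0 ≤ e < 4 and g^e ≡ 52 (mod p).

2

Successive powers of 23 modulo 53:
  23^0=1  23^1=23  23^2=52
So 23^2 ≡ 52 (mod 53), giving e = 2.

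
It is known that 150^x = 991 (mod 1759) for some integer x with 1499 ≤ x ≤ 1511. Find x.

Compute 150^1499 mod 1759 = 778, then multiply by 150 repeatedly:
  150^1499=778  150^1500=606  150^1501=1191  150^1502=991
Found 991 at exponent 1502.

1502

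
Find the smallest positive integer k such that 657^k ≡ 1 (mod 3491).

The order of 657 must divide p − 1 = 3490 = 2 · 5 · 349.
Divisors: 1, 2, 5, 10, 349, 698, 1745, 3490.
Check each in increasing order: 657^1 ≡ 657;  657^2 ≡ 2256;  657^5 ≡ 2221;  657^10 ≡ 58;  657^349 ≡ 3224;  657^698 ≡ 1469;  657^1745 ≡ 3490;  657^3490 ≡ 1.
Smallest exponent giving 1 is 3490.

3490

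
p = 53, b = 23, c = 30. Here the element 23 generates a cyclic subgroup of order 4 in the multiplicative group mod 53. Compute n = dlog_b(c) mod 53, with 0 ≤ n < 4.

3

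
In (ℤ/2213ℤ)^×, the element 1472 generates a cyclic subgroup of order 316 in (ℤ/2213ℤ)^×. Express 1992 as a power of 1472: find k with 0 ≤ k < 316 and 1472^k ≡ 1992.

157

Baby-step giant-step with m = ceil(sqrt(316)) = 18.
Baby table (1472^j mod 2213 for j=0..17):
  0:1  1:1472  2:257  3:2094  4:1872  5:399  6:883  7:745
  8:1205  9:1147  10:2078  11:450  12:713  13:574  14:1775  15:1460
  16:297  17:1223
Giant step factor: 1472^(-18) ≡ 1759 (mod 2213).
Scan 1992·1759^i mod 2213 for i = 0, 1, …:
  i=0: 1992   i=1: 749   i=2: 756   i=3: 2004
  i=4: 1940   i=5: 14   i=6: 283   i=7: 2085
  i=8: 574
Match at i=8, j=13: k = 8·18 + 13 = 157.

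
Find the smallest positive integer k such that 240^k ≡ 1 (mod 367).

183

The order of 240 must divide p − 1 = 366 = 2 · 3 · 61.
Divisors: 1, 2, 3, 6, 61, 122, 183, 366.
Check each in increasing order: 240^1 ≡ 240;  240^2 ≡ 348;  240^3 ≡ 211;  240^6 ≡ 114;  240^61 ≡ 83;  240^122 ≡ 283;  240^183 ≡ 1.
Smallest exponent giving 1 is 183.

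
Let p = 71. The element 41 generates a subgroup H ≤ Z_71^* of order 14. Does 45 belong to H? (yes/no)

45 ∈ ⟨41⟩ iff 45^14 ≡ 1 (mod 71), since |⟨41⟩| = 14.
45^14 mod 71 = 1.
Since 1 = 1, 45 lies in the subgroup.

yes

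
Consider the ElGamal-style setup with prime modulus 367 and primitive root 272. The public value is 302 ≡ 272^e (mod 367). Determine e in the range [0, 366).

350

Baby-step giant-step with m = ceil(sqrt(366)) = 20.
Baby table (272^j mod 367 for j=0..19):
  0:1  1:272  2:217  3:304  4:113  5:275  6:299  7:221
  8:291  9:247  10:23  11:17  12:220  13:19  14:30  15:86
  16:271  17:312  18:87  19:176
Giant step factor: 272^(-20) ≡ 256 (mod 367).
Scan 302·256^i mod 367 for i = 0, 1, …:
  i=0: 302   i=1: 242   i=2: 296   i=3: 174
  i=4: 137   i=5: 207   i=6: 144   i=7: 164
  i=8: 146   i=9: 309     …   i=16: 56
  i=17: 23
Match at i=17, j=10: e = 17·20 + 10 = 350.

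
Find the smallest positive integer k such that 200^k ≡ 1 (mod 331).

The order of 200 must divide p − 1 = 330 = 2 · 3 · 5 · 11.
Divisors: 1, 2, 3, 5, 6, 10, 11, 15, 22, 30, 33, 55, 66, 110, 165, 330.
Check each in increasing order: 200^1 ≡ 200;  200^2 ≡ 280;  200^3 ≡ 61;  200^5 ≡ 199;  200^6 ≡ 80;  200^10 ≡ 212;  200^11 ≡ 32;  200^15 ≡ 151;  200^22 ≡ 31;  200^30 ≡ 293;  200^33 ≡ 330;  200^55 ≡ 300;  200^66 ≡ 1.
Smallest exponent giving 1 is 66.

66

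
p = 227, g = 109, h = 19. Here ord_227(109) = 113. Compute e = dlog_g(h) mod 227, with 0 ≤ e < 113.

33

Baby-step giant-step with m = ceil(sqrt(113)) = 11.
Baby table (109^j mod 227 for j=0..10):
  0:1  1:109  2:77  3:221  4:27  5:219  6:36  7:65
  8:48  9:11  10:64
Giant step factor: 109^(-11) ≡ 160 (mod 227).
Scan 19·160^i mod 227 for i = 0, 1, …:
  i=0: 19   i=1: 89   i=2: 166   i=3: 1
Match at i=3, j=0: e = 3·11 + 0 = 33.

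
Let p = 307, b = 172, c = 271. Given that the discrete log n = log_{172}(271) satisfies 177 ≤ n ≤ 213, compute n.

Compute 172^177 mod 307 = 271, then multiply by 172 repeatedly:
  172^177=271
Found 271 at exponent 177.

177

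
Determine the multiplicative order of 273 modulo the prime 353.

The order of 273 must divide p − 1 = 352 = 2^5 · 11.
Divisors: 1, 2, 4, 8, 11, 16, 22, 32, 44, 88, 176, 352.
Check each in increasing order: 273^1 ≡ 273;  273^2 ≡ 46;  273^4 ≡ 351;  273^8 ≡ 4;  273^11 ≡ 106;  273^16 ≡ 16;  273^22 ≡ 293;  273^32 ≡ 256;  273^44 ≡ 70;  273^88 ≡ 311;  273^176 ≡ 352;  273^352 ≡ 1.
Smallest exponent giving 1 is 352.

352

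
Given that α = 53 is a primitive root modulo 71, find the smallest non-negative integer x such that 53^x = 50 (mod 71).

Successive powers of 53 modulo 71:
  53^0=1  53^1=53  53^2=40  53^3=61  53^4=38  53^5=26
  53^6=29  53^7=46  53^8=24  53^9=65  53^10=37  53^11=44
  53^12=60  53^13=56  53^14=57  53^15=39  53^16=8  53^17=69
  53^18=36  53^19=62  53^20=20  53^21=66  53^22=19  53^23=13
  53^24=50
So 53^24 ≡ 50 (mod 71), giving x = 24.

24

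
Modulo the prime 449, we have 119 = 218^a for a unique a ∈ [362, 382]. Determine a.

Compute 218^362 mod 449 = 258, then multiply by 218 repeatedly:
  218^362=258  218^363=119
Found 119 at exponent 363.

363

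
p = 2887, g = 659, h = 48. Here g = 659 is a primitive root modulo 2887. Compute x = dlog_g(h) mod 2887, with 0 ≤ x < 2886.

Baby-step giant-step with m = ceil(sqrt(2886)) = 54.
Baby table (659^j mod 2887 for j=0..53):
  0:1  1:659  2:1231  3:2869  4:2573  5:938  6:324  7:2765
  8:438  9:2829  10:2196  11:777  12:1044  13:890  14:449  15:1417
  16:1302  17:579  18:477  19:2547  20:1126  21:75  22:346  23:2828
  24:1537  25:2433  26:1062  27:1204  28:2398  29:1093  30:1424  31:141
  32:535  33:351  34:349  35:1918  36:2343  37:2379  38:120  39:1131
  40:483  41:727  42:2738  43:2854  44:1349  45:2682  46:594  47:1701
  48:803  49:856  50:1139  51:2868  52:1914  53:2594
Giant step factor: 659^(-54) ≡ 650 (mod 2887).
Scan 48·650^i mod 2887 for i = 0, 1, …:
  i=0: 48   i=1: 2330   i=2: 1712   i=3: 1305
  i=4: 2359   i=5: 353   i=6: 1377   i=7: 80
  i=8: 34   i=9: 1891     …   i=19: 339
  i=20: 938
Match at i=20, j=5: x = 20·54 + 5 = 1085.

1085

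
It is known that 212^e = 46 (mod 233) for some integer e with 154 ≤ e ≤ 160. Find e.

Compute 212^154 mod 233 = 30, then multiply by 212 repeatedly:
  212^154=30  212^155=69  212^156=182  212^157=139  212^158=110
  212^159=20  212^160=46
Found 46 at exponent 160.

160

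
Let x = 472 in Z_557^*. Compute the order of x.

556

The order of 472 must divide p − 1 = 556 = 2^2 · 139.
Divisors: 1, 2, 4, 139, 278, 556.
Check each in increasing order: 472^1 ≡ 472;  472^2 ≡ 541;  472^4 ≡ 256;  472^139 ≡ 118;  472^278 ≡ 556;  472^556 ≡ 1.
Smallest exponent giving 1 is 556.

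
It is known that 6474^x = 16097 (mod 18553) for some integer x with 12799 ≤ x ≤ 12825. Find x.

12812

Compute 6474^12799 mod 18553 = 14621, then multiply by 6474 repeatedly:
  6474^12799=14621  6474^12800=17501  6474^12801=16856  6474^12802=15551  6474^12803=8596
  6474^12804=10057  6474^12805=6541  6474^12806=8488  6474^12807=15879  6474^12808=17026
  6474^12809=2951  6474^12810=13737  6474^12811=8809  6474^12812=16097
Found 16097 at exponent 12812.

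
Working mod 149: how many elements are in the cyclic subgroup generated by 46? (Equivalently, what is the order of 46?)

The order of 46 must divide p − 1 = 148 = 2^2 · 37.
Divisors: 1, 2, 4, 37, 74, 148.
Check each in increasing order: 46^1 ≡ 46;  46^2 ≡ 30;  46^4 ≡ 6;  46^37 ≡ 1.
Smallest exponent giving 1 is 37.

37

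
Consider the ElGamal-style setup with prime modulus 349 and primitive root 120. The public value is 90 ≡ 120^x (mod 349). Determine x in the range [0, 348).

Baby-step giant-step with m = ceil(sqrt(348)) = 19.
Baby table (120^j mod 349 for j=0..18):
  0:1  1:120  2:91  3:101  4:254  5:117  6:80  7:177
  8:300  9:53  10:78  11:286  12:118  13:200  14:268  15:52
  16:307  17:195  18:17
Giant step factor: 120^(-19) ≡ 84 (mod 349).
Scan 90·84^i mod 349 for i = 0, 1, …:
  i=0: 90   i=1: 231   i=2: 209   i=3: 106
  i=4: 179   i=5: 29   i=6: 342   i=7: 110
  i=8: 166   i=9: 333   i=10: 52
Match at i=10, j=15: x = 10·19 + 15 = 205.

205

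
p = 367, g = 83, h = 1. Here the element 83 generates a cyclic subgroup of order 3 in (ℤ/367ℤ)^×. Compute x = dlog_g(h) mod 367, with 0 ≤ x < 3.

0

Successive powers of 83 modulo 367:
  83^0=1
So 83^0 ≡ 1 (mod 367), giving x = 0.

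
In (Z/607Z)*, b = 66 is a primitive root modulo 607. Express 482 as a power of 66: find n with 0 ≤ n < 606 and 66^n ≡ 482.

Baby-step giant-step with m = ceil(sqrt(606)) = 25.
Baby table (66^j mod 607 for j=0..24):
  0:1  1:66  2:107  3:385  4:523  5:526  6:117  7:438
  8:379  9:127  10:491  11:235  12:335  13:258  14:32  15:291
  16:389  17:180  18:347  19:443  20:102  21:55  22:595  23:422
  24:537
Giant step factor: 66^(-25) ≡ 589 (mod 607).
Scan 482·589^i mod 607 for i = 0, 1, …:
  i=0: 482   i=1: 429   i=2: 169   i=3: 600
  i=4: 126   i=5: 160   i=6: 155   i=7: 245
  i=8: 446   i=9: 470     …   i=13: 546
  i=14: 491
Match at i=14, j=10: n = 14·25 + 10 = 360.

360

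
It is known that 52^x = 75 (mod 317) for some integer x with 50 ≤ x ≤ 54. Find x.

Compute 52^50 mod 317 = 124, then multiply by 52 repeatedly:
  52^50=124  52^51=108  52^52=227  52^53=75
Found 75 at exponent 53.

53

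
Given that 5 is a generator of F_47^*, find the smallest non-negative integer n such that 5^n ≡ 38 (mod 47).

Successive powers of 5 modulo 47:
  5^0=1  5^1=5  5^2=25  5^3=31  5^4=14  5^5=23
  5^6=21  5^7=11  5^8=8  5^9=40  5^10=12  5^11=13
  5^12=18  5^13=43  5^14=27  5^15=41  5^16=17  5^17=38
So 5^17 ≡ 38 (mod 47), giving n = 17.

17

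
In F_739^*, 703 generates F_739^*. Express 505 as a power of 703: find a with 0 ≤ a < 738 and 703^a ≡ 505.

Baby-step giant-step with m = ceil(sqrt(738)) = 28.
Baby table (703^j mod 739 for j=0..27):
  0:1  1:703  2:557  3:640  4:608  5:282  6:194  7:406
  8:164  9:8  10:451  11:22  12:686  13:430  14:39  15:74
  16:292  17:573  18:64  19:652  20:176  21:315  22:484  23:312
  24:592  25:119  26:150  27:512
Giant step factor: 703^(-28) ≡ 275 (mod 739).
Scan 505·275^i mod 739 for i = 0, 1, …:
  i=0: 505   i=1: 682   i=2: 583   i=3: 701
  i=4: 635   i=5: 221   i=6: 177   i=7: 640
Match at i=7, j=3: a = 7·28 + 3 = 199.

199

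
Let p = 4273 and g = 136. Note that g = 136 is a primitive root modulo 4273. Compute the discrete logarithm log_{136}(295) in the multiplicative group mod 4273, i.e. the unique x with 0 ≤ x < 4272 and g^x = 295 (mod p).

1613

Baby-step giant-step with m = ceil(sqrt(4272)) = 66.
Baby table (136^j mod 4273 for j=0..65):
  0:1  1:136  2:1404  3:2932  4:1363  5:1629  6:3621  7:1061
  8:3287  9:2640  10:108  11:1869  12:2077  13:454  14:1922  15:739
  16:2225  17:3490  18:337  19:3102  20:3118  21:1021  22:2120  23:2029
  24:2472  25:2898  26:1012  27:896  28:2212  29:1722  30:3450  31:3443
  32:2491  33:1209  34:2050  35:1055  36:2471  37:2762  38:3881  39:2237
  40:849  41:93  42:4102  43:2382  44:3477  45:2842  46:1942  47:3459
  48:394  49:2308  50:1959  51:1498  52:2897  53:876  54:3765  55:3553
  56:359  57:1821  58:4095  59:1430  60:2195  61:3683  62:947  63:602
  64:685  65:3427
Giant step factor: 136^(-66) ≡ 312 (mod 4273).
Scan 295·312^i mod 4273 for i = 0, 1, …:
  i=0: 295   i=1: 2307   i=2: 1920   i=3: 820
  i=4: 3733   i=5: 2440   i=6: 686   i=7: 382
  i=8: 3813   i=9: 1762     …   i=23: 4032
  i=24: 1722
Match at i=24, j=29: x = 24·66 + 29 = 1613.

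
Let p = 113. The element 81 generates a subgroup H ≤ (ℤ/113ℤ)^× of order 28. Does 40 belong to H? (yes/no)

no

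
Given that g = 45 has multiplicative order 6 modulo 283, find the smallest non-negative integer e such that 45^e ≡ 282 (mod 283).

3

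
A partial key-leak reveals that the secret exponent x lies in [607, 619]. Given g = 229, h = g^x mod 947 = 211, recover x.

615

Compute 229^607 mod 947 = 894, then multiply by 229 repeatedly:
  229^607=894  229^608=174  229^609=72  229^610=389  229^611=63
  229^612=222  229^613=647  229^614=431  229^615=211
Found 211 at exponent 615.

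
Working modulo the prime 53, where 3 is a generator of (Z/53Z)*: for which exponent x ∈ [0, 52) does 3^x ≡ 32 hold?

Baby-step giant-step with m = ceil(sqrt(52)) = 8.
Baby table (3^j mod 53 for j=0..7):
  0:1  1:3  2:9  3:27  4:28  5:31  6:40  7:14
Giant step factor: 3^(-8) ≡ 24 (mod 53).
Scan 32·24^i mod 53 for i = 0, 1, …:
  i=0: 32   i=1: 26   i=2: 41   i=3: 30
  i=4: 31
Match at i=4, j=5: x = 4·8 + 5 = 37.

37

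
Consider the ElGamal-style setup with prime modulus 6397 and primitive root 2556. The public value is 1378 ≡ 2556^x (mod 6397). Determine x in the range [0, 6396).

Baby-step giant-step with m = ceil(sqrt(6396)) = 80.
Baby table (2556^j mod 6397 for j=0..79):
  0:1  1:2556  2:1799  3:5198  4:5916  5:5185  6:4673  7:989
  8:1069  9:845  10:4031  11:4066  12:3968  13:2963  14:5777  15:1736
  16:4095  17:1328  18:3958  19:2991  20:581  21:932  22:2508  23:654
  24:2007  25:5895  26:2685  27:5276  28:580  29:4773  30:709  31:1853
  32:2488  33:710  34:4409  35:4287  36:5908  37:3928  38:3075  39:4184
  40:4917  41:4144  42:5029  43:2551  44:1813  45:2600  46:5514  47:1193
  48:4336  49:3212  50:2521  51:1897  52:6203  53:3102  54:2829  55:2314
  56:3756  57:4836  58:1812  59:44  60:3715  61:2392  62:4817  63:4424
  64:4245  65:908  66:5134  67:2257  68:5195  69:4645  70:6185  71:1873
  72:2432  73:4705  74:6017  75:1064  76:859  77:1433  78:3664  79:6373
Giant step factor: 2556^(-80) ≡ 1961 (mod 6397).
Scan 1378·1961^i mod 6397 for i = 0, 1, …:
  i=0: 1378   i=1: 2724   i=2: 269   i=3: 2955
  i=4: 5470   i=5: 5298   i=6: 650   i=7: 1647
  i=8: 5679   i=9: 5739     …   i=13: 6329
  i=14: 989
Match at i=14, j=7: x = 14·80 + 7 = 1127.

1127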